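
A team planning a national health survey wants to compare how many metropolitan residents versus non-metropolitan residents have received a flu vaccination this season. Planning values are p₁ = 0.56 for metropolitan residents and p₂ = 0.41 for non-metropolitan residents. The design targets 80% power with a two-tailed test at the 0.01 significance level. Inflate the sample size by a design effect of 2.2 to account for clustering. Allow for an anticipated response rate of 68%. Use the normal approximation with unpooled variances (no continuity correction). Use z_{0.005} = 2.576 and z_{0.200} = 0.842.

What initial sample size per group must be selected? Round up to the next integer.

n = (z_{α/2} + z_β)² · [p₁(1−p₁) + p₂(1−p₂)] / (p₁ − p₂)²
  = (2.576 + 0.842)² · (0.56·0.44 + 0.41·0.59) / (0.15)²
  = (3.418)² · (0.2464 + 0.2419) / 0.0225
  = 11.6827 · 0.4883 / 0.0225
  = 253.54
Design effect: 2.2 × 253.54 = 557.79.
Adjust for 68% response: 557.79 / 0.68 = 820.28.
Round up → n = 821 per group.

n = 821 per group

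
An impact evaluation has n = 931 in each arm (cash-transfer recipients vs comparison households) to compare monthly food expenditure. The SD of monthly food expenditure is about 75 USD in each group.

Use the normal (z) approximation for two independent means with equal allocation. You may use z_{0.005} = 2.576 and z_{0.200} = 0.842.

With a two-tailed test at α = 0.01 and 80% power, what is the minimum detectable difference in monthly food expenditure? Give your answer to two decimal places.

Minimum detectable difference ≈ 11.88 USD

δ = (z_{α/2} + z_β) · √((σ₁²+σ₂²)/n)
  = (2.576 + 0.842) · √(11250/931)
  = 3.418 · √12.0838
  = 3.418 · 3.4762
  = 11.8816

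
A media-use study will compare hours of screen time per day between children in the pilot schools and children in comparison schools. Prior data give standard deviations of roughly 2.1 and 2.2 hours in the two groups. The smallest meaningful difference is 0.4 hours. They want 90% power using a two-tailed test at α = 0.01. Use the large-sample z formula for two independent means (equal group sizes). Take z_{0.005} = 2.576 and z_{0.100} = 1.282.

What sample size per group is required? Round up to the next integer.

n = (z_{α/2} + z_β)² · (σ₁² + σ₂²) / δ²
  = (2.576 + 1.282)² · (2.1² + 2.2² = 9.25) / 0.4²
  = 14.8842 · 9.25 / 0.16
  = 860.49
Round up → n = 861 per group.

n = 861 per group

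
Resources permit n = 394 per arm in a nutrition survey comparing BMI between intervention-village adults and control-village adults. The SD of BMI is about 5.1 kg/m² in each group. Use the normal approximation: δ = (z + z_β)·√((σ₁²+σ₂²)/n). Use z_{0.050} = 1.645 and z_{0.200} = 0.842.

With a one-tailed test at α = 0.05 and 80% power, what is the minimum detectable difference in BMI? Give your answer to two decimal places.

Minimum detectable difference ≈ 0.90 kg/m²

δ = (z_α + z_β) · √((σ₁²+σ₂²)/n)
  = (1.645 + 0.842) · √(52.02/394)
  = 2.487 · √0.13203
  = 2.487 · 0.3634
  = 0.9037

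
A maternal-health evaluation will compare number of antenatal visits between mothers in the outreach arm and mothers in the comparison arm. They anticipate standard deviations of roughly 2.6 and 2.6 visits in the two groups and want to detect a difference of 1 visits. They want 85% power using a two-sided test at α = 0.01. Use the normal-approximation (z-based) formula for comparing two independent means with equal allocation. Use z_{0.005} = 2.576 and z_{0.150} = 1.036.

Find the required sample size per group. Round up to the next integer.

n = 177 per group

n = (z_{α/2} + z_β)² · (σ₁² + σ₂²) / δ²
  = (2.576 + 1.036)² · (2.6² + 2.6² = 13.52) / 1²
  = 13.0465 · 13.52 / 1
  = 176.39
Round up → n = 177 per group.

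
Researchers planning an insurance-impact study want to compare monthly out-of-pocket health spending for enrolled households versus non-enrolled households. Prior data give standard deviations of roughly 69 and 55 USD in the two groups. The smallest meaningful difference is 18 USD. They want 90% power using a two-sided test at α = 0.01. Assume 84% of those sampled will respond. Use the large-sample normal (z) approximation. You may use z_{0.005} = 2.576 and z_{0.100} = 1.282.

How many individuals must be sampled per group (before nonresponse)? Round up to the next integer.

n = 426 per group

n = (z_{α/2} + z_β)² · (σ₁² + σ₂²) / δ²
  = (2.576 + 1.282)² · (69² + 55² = 7786) / 18²
  = 14.8842 · 7786 / 324
  = 357.68
Adjust for 84% response: 357.68 / 0.84 = 425.81.
Round up → n = 426 per group.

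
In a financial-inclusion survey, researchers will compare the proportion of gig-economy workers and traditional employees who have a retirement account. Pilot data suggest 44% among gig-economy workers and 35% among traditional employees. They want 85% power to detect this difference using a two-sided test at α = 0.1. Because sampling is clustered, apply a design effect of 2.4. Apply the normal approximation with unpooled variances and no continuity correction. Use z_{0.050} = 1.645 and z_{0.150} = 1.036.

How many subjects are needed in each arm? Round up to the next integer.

n = (z_{α/2} + z_β)² · [p₁(1−p₁) + p₂(1−p₂)] / (p₁ − p₂)²
  = (1.645 + 1.036)² · (0.44·0.56 + 0.35·0.65) / (0.09)²
  = (2.681)² · (0.2464 + 0.2275) / 0.0081
  = 7.1878 · 0.4739 / 0.0081
  = 420.53
Design effect: 2.4 × 420.53 = 1009.27.
Round up → n = 1010 per group.

n = 1010 per group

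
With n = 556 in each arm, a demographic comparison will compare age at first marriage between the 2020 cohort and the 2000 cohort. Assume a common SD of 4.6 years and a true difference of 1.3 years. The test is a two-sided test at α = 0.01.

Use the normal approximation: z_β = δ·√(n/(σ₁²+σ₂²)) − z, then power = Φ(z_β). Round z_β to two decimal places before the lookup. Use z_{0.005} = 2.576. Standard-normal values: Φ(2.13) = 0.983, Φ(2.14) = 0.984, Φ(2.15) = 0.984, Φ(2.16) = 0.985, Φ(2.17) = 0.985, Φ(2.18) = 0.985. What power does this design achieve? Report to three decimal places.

Power ≈ 0.984

z_β = δ·√(n/(σ₁²+σ₂²)) − z_{α/2}
    = 1.3 · √(556/42.32) − 2.576
    = 1.3 · 3.62464 − 2.576
    = 4.7120 − 2.576 = 2.1360 → 2.14
Power = Φ(2.14) = 0.984.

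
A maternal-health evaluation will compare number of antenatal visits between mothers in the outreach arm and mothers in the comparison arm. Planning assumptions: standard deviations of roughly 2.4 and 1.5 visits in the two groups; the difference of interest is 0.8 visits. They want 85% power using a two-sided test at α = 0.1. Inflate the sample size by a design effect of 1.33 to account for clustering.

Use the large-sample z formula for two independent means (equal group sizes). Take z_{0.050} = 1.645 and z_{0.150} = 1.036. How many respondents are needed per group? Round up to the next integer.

n = (z_{α/2} + z_β)² · (σ₁² + σ₂²) / δ²
  = (1.645 + 1.036)² · (2.4² + 1.5² = 8.01) / 0.8²
  = 7.1878 · 8.01 / 0.64
  = 89.96
Design effect: 1.33 × 89.96 = 119.65.
Round up → n = 120 per group.

n = 120 per group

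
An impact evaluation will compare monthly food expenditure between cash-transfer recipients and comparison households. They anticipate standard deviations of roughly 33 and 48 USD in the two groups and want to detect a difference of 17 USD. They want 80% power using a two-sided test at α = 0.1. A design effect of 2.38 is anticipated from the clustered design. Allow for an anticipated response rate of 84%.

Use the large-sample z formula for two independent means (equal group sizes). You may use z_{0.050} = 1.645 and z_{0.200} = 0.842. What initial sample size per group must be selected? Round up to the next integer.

n = (z_{α/2} + z_β)² · (σ₁² + σ₂²) / δ²
  = (1.645 + 0.842)² · (33² + 48² = 3393) / 17²
  = 6.1852 · 3393 / 289
  = 72.62
Design effect: 2.38 × 72.62 = 172.83.
Adjust for 84% response: 172.83 / 0.84 = 205.75.
Round up → n = 206 per group.

n = 206 per group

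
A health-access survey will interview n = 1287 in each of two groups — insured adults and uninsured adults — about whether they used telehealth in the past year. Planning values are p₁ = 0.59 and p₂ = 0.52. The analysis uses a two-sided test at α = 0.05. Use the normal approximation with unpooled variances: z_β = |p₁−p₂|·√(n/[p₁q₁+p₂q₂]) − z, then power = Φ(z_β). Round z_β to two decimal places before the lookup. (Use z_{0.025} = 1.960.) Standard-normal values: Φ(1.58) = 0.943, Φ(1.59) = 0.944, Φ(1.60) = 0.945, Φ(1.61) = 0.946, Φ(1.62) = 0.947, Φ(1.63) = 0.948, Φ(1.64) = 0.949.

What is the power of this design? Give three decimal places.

z_β = |p₁−p₂|·√(n/[p₁q₁+p₂q₂]) − z_{α/2}
    = 0.07 · √(1287/0.4915) − 1.960
    = 0.07 · 51.1714 − 1.960
    = 3.5820 − 1.960 = 1.6220 → 1.62
Power = Φ(1.62) = 0.947.

Power ≈ 0.947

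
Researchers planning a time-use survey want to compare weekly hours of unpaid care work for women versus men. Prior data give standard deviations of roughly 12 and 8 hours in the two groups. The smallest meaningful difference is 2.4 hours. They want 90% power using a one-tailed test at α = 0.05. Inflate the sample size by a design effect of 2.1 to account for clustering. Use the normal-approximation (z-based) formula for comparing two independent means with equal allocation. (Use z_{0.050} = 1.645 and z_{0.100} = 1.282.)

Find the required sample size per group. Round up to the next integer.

n = 650 per group

n = (z_α + z_β)² · (σ₁² + σ₂²) / δ²
  = (1.645 + 1.282)² · (12² + 8² = 208) / 2.4²
  = 8.5673 · 208 / 5.76
  = 309.38
Design effect: 2.1 × 309.38 = 649.69.
Round up → n = 650 per group.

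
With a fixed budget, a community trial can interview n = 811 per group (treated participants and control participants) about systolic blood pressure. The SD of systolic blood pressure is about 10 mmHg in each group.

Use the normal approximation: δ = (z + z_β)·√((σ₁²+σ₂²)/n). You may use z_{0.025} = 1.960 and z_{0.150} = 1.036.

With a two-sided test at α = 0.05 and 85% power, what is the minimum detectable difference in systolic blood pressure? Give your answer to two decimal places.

Minimum detectable difference ≈ 1.49 mmHg

δ = (z_{α/2} + z_β) · √((σ₁²+σ₂²)/n)
  = (1.960 + 1.036) · √(200/811)
  = 2.996 · √0.24661
  = 2.996 · 0.4966
  = 1.4878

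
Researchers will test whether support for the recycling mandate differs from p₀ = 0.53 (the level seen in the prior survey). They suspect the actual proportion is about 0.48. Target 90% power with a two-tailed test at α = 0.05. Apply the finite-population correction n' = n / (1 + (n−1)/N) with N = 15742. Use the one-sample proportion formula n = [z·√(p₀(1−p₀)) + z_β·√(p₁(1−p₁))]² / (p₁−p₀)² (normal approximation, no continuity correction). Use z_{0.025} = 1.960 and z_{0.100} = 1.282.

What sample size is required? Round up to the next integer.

n = [z_{α/2}·√(p₀q₀) + z_β·√(p₁q₁)]² / (p₁ − p₀)²
  = [1.960·√(0.53·0.47) + 1.282·√(0.48·0.52)]² / (-0.05)²
  = [1.960·0.4991 + 1.282·0.4996]² / 0.0025
  = [1.6187]² / 0.0025
  = 1048.10
Finite-population correction (N = 15742): 1048.10 / (1 + (1048.10 − 1)/15742) = 982.74.
Round up → n = 983.

n = 983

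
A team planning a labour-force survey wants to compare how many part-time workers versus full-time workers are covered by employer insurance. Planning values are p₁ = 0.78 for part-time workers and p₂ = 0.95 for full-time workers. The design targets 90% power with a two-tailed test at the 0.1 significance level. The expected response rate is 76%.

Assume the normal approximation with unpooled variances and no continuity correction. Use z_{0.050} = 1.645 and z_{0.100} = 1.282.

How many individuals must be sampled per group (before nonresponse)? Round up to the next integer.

n = (z_{α/2} + z_β)² · [p₁(1−p₁) + p₂(1−p₂)] / (p₁ − p₂)²
  = (1.645 + 1.282)² · (0.78·0.22 + 0.95·0.05) / (-0.17)²
  = (2.927)² · (0.1716 + 0.0475) / 0.0289
  = 8.5673 · 0.2191 / 0.0289
  = 64.95
Adjust for 76% response: 64.95 / 0.76 = 85.46.
Round up → n = 86 per group.

n = 86 per group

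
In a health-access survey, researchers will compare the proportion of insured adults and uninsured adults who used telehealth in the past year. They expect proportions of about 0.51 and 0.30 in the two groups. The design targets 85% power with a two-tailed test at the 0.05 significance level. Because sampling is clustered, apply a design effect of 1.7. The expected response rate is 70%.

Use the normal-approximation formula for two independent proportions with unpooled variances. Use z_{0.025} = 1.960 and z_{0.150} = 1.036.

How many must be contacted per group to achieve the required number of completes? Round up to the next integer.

n = (z_{α/2} + z_β)² · [p₁(1−p₁) + p₂(1−p₂)] / (p₁ − p₂)²
  = (1.960 + 1.036)² · (0.51·0.49 + 0.30·0.70) / (0.21)²
  = (2.996)² · (0.2499 + 0.2100) / 0.0441
  = 8.9760 · 0.4599 / 0.0441
  = 93.61
Design effect: 1.7 × 93.61 = 159.13.
Adjust for 70% response: 159.13 / 0.70 = 227.33.
Round up → n = 228 per group.

n = 228 per group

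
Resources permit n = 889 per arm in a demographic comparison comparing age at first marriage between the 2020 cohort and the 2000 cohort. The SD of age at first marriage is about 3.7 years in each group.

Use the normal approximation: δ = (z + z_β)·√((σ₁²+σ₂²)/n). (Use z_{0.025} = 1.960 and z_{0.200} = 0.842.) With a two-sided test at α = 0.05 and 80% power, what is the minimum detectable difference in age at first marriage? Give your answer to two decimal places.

δ = (z_{α/2} + z_β) · √((σ₁²+σ₂²)/n)
  = (1.960 + 0.842) · √(27.38/889)
  = 2.802 · √0.0308
  = 2.802 · 0.1755
  = 0.4917

Minimum detectable difference ≈ 0.49 years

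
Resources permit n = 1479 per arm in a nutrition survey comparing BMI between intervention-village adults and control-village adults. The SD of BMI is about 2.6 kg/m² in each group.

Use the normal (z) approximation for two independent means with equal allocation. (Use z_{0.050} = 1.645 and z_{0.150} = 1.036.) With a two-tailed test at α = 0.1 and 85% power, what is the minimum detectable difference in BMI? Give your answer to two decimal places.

δ = (z_{α/2} + z_β) · √((σ₁²+σ₂²)/n)
  = (1.645 + 1.036) · √(13.52/1479)
  = 2.681 · √0.00914
  = 2.681 · 0.0956
  = 0.2563

Minimum detectable difference ≈ 0.26 kg/m²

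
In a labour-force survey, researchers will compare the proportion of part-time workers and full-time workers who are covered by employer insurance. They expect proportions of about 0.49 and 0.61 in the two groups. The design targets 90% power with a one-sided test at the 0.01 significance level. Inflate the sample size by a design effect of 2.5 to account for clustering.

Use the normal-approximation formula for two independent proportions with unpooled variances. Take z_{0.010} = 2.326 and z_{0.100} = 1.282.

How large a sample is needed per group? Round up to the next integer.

n = 1103 per group

n = (z_α + z_β)² · [p₁(1−p₁) + p₂(1−p₂)] / (p₁ − p₂)²
  = (2.326 + 1.282)² · (0.49·0.51 + 0.61·0.39) / (-0.12)²
  = (3.608)² · (0.2499 + 0.2379) / 0.0144
  = 13.0177 · 0.4878 / 0.0144
  = 440.97
Design effect: 2.5 × 440.97 = 1102.43.
Round up → n = 1103 per group.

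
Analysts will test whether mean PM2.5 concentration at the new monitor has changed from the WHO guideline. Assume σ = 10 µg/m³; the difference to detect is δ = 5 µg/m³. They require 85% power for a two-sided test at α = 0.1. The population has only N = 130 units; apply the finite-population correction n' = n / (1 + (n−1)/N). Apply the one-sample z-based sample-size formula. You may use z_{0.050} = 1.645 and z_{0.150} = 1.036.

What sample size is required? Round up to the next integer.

n = 24

n = (z_{α/2} + z_β)² · σ² / δ²
  = (1.645 + 1.036)² · 10² / 5²
  = 7.1878 · 100 / 25
  = 28.75
Finite-population correction (N = 130): 28.75 / (1 + (28.75 − 1)/130) = 23.69.
Round up → n = 24.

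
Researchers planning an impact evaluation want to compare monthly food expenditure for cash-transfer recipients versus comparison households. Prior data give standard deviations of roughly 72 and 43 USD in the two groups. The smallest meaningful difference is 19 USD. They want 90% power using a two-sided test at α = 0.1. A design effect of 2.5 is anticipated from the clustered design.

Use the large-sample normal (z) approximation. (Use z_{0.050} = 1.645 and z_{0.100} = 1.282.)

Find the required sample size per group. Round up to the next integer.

n = (z_{α/2} + z_β)² · (σ₁² + σ₂²) / δ²
  = (1.645 + 1.282)² · (72² + 43² = 7033) / 19²
  = 8.5673 · 7033 / 361
  = 166.91
Design effect: 2.5 × 166.91 = 417.27.
Round up → n = 418 per group.

n = 418 per group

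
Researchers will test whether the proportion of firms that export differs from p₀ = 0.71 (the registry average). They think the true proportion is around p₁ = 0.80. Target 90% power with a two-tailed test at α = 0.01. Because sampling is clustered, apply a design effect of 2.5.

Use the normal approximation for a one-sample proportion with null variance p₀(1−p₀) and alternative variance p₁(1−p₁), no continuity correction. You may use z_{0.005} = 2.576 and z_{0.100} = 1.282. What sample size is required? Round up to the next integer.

n = [z_{α/2}·√(p₀q₀) + z_β·√(p₁q₁)]² / (p₁ − p₀)²
  = [2.576·√(0.71·0.29) + 1.282·√(0.80·0.20)]² / (0.09)²
  = [2.576·0.4538 + 1.282·0.4000]² / 0.0081
  = [1.6817]² / 0.0081
  = 349.15
Design effect: 2.5 × 349.15 = 872.87.
Round up → n = 873.

n = 873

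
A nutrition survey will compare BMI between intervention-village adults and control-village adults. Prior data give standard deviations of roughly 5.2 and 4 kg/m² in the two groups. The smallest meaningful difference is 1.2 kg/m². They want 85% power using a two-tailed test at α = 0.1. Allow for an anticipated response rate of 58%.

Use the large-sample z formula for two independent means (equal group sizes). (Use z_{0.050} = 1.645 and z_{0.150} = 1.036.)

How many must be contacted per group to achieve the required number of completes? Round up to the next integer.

n = (z_{α/2} + z_β)² · (σ₁² + σ₂²) / δ²
  = (1.645 + 1.036)² · (5.2² + 4² = 43.04) / 1.2²
  = 7.1878 · 43.04 / 1.44
  = 214.83
Adjust for 58% response: 214.83 / 0.58 = 370.40.
Round up → n = 371 per group.

n = 371 per group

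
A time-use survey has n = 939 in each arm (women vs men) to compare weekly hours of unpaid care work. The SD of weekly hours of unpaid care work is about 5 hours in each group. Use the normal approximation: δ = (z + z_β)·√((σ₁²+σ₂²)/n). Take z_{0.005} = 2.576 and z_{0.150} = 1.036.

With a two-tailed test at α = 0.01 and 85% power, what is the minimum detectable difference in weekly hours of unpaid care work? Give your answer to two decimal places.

δ = (z_{α/2} + z_β) · √((σ₁²+σ₂²)/n)
  = (2.576 + 1.036) · √(50/939)
  = 3.612 · √0.05325
  = 3.612 · 0.2308
  = 0.8335

Minimum detectable difference ≈ 0.83 hours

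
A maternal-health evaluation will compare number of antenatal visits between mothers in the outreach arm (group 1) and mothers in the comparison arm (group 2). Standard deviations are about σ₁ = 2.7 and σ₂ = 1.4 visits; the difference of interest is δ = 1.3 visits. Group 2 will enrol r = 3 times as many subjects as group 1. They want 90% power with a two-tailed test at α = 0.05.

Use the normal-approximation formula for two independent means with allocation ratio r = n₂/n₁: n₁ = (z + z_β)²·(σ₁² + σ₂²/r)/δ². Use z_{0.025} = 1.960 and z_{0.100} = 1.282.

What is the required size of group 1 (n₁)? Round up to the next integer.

n₁ = 50

n₁ = (z_{α/2} + z_β)² · (σ₁² + σ₂²/r) / δ²
   = (1.960 + 1.282)² · (2.7² + 1.4²/3) / 1.3²
   = 10.5106 · (7.29 + 0.65333) / 1.69
   = 10.5106 · 7.9433 / 1.69
   = 49.40
Round up → n₁ = 50; n₂ = r·n₁ = 3 × 50 = 150.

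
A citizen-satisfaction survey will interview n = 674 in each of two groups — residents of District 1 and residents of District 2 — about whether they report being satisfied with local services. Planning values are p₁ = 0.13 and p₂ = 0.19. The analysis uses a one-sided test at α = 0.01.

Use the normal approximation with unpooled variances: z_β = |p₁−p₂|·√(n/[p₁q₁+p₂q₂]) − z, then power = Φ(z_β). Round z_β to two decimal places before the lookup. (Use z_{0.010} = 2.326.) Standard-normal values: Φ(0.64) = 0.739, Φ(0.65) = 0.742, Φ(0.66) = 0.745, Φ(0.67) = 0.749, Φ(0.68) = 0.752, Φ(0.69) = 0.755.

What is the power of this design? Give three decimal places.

z_β = |p₁−p₂|·√(n/[p₁q₁+p₂q₂]) − z_α
    = 0.06 · √(674/0.2670) − 2.326
    = 0.06 · 50.2429 − 2.326
    = 3.0146 − 2.326 = 0.6886 → 0.69
Power = Φ(0.69) = 0.755.

Power ≈ 0.755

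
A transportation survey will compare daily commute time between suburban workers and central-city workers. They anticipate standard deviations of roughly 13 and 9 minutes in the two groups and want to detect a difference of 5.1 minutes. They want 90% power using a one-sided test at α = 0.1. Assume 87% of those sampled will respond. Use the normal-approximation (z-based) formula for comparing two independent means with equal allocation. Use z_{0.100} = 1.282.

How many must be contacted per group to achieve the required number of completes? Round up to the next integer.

n = 73 per group

n = (z_α + z_β)² · (σ₁² + σ₂²) / δ²
  = (1.282 + 1.282)² · (13² + 9² = 250) / 5.1²
  = 6.5741 · 250 / 26.01
  = 63.19
Adjust for 87% response: 63.19 / 0.87 = 72.63.
Round up → n = 73 per group.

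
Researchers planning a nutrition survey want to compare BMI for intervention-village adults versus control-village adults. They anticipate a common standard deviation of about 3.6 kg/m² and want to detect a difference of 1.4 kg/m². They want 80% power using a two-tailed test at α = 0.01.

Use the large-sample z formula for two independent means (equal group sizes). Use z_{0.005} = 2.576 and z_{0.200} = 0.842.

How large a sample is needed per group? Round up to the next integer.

n = (z_{α/2} + z_β)² · (σ₁² + σ₂²) / δ²
  = (2.576 + 0.842)² · (2·3.6² = 25.92) / 1.4²
  = 11.6827 · 25.92 / 1.96
  = 154.50
Round up → n = 155 per group.

n = 155 per group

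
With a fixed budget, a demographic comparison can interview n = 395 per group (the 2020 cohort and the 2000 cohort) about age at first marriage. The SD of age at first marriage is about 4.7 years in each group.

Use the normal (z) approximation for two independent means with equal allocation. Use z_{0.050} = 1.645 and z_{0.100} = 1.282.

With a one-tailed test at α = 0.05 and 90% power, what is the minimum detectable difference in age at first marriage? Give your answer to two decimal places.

δ = (z_α + z_β) · √((σ₁²+σ₂²)/n)
  = (1.645 + 1.282) · √(44.18/395)
  = 2.927 · √0.11185
  = 2.927 · 0.3344
  = 0.9789

Minimum detectable difference ≈ 0.98 years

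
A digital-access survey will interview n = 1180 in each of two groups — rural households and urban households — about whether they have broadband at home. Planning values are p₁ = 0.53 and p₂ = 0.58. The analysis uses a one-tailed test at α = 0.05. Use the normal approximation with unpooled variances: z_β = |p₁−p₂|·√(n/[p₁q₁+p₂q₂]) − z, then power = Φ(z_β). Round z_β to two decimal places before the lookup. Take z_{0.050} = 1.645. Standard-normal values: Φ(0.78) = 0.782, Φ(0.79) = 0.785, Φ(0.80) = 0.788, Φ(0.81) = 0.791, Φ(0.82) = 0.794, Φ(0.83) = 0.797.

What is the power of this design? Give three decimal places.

z_β = |p₁−p₂|·√(n/[p₁q₁+p₂q₂]) − z_α
    = 0.05 · √(1180/0.4927) − 1.645
    = 0.05 · 48.9384 − 1.645
    = 2.4469 − 1.645 = 0.8019 → 0.80
Power = Φ(0.80) = 0.788.

Power ≈ 0.788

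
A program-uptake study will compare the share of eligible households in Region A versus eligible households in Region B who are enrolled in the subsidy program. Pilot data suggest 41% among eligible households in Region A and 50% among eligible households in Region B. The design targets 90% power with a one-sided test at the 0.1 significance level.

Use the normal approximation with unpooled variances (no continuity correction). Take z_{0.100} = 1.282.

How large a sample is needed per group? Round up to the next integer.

n = 400 per group

n = (z_α + z_β)² · [p₁(1−p₁) + p₂(1−p₂)] / (p₁ − p₂)²
  = (1.282 + 1.282)² · (0.41·0.59 + 0.50·0.50) / (-0.09)²
  = (2.564)² · (0.2419 + 0.2500) / 0.0081
  = 6.5741 · 0.4919 / 0.0081
  = 399.23
Round up → n = 400 per group.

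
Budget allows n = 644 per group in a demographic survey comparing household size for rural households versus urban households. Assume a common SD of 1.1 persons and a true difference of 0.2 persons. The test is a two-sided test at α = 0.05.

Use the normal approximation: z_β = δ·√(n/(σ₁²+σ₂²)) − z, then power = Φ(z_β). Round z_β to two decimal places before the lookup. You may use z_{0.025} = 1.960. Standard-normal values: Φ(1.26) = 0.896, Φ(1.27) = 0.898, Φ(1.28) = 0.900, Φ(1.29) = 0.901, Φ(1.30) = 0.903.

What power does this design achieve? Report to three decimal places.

Power ≈ 0.903

z_β = δ·√(n/(σ₁²+σ₂²)) − z_{α/2}
    = 0.2 · √(644/2.42) − 1.960
    = 0.2 · 16.31305 − 1.960
    = 3.2626 − 1.960 = 1.3026 → 1.30
Power = Φ(1.30) = 0.903.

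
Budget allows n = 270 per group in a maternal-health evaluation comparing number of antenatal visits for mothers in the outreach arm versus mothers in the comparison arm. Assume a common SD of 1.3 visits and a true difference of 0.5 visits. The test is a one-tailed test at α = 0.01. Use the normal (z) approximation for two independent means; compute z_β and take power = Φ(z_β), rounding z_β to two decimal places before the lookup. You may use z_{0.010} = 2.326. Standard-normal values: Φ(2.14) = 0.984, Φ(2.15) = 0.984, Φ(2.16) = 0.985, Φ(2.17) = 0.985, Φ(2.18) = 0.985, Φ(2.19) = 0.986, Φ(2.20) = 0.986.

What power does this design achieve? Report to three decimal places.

z_β = δ·√(n/(σ₁²+σ₂²)) − z_α
    = 0.5 · √(270/3.38) − 2.326
    = 0.5 · 8.93765 − 2.326
    = 4.4688 − 2.326 = 2.1428 → 2.14
Power = Φ(2.14) = 0.984.

Power ≈ 0.984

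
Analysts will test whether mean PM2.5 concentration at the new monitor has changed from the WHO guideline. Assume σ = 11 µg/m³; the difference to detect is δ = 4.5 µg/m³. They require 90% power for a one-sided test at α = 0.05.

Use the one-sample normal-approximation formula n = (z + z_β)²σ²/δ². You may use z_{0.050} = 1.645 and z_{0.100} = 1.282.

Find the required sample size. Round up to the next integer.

n = (z_α + z_β)² · σ² / δ²
  = (1.645 + 1.282)² · 11² / 4.5²
  = 8.5673 · 121 / 20.25
  = 51.19
Round up → n = 52.

n = 52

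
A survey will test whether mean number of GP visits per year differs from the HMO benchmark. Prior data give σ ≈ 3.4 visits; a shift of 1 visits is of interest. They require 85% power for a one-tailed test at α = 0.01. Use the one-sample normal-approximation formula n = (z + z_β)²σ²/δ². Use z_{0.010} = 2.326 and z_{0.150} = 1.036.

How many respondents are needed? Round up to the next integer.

n = (z_α + z_β)² · σ² / δ²
  = (2.326 + 1.036)² · 3.4² / 1²
  = 11.3030 · 11.56 / 1
  = 130.66
Round up → n = 131.

n = 131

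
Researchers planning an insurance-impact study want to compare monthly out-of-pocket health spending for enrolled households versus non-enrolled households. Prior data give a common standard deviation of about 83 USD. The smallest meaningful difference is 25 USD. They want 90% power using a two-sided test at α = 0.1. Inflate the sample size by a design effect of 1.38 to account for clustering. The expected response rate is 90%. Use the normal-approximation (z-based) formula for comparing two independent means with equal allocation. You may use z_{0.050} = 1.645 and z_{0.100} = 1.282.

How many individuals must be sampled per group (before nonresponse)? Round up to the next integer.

n = 290 per group

n = (z_{α/2} + z_β)² · (σ₁² + σ₂²) / δ²
  = (1.645 + 1.282)² · (2·83² = 13778) / 25²
  = 8.5673 · 13778 / 625
  = 188.87
Design effect: 1.38 × 188.87 = 260.63.
Adjust for 90% response: 260.63 / 0.90 = 289.59.
Round up → n = 290 per group.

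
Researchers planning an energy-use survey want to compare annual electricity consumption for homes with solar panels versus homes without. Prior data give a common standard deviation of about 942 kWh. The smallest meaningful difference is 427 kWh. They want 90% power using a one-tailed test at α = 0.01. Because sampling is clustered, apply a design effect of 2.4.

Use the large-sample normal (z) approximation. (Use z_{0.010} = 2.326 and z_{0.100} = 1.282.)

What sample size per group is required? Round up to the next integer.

n = (z_α + z_β)² · (σ₁² + σ₂²) / δ²
  = (2.326 + 1.282)² · (2·942² = 1774728) / 427²
  = 13.0177 · 1774728 / 182329
  = 126.71
Design effect: 2.4 × 126.71 = 304.10.
Round up → n = 305 per group.

n = 305 per group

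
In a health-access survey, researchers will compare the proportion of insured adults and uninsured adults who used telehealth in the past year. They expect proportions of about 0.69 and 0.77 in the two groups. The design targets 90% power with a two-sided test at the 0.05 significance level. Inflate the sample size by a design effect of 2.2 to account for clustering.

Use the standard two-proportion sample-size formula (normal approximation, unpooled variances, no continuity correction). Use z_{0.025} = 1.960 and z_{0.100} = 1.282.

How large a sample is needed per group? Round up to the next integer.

n = 1413 per group

n = (z_{α/2} + z_β)² · [p₁(1−p₁) + p₂(1−p₂)] / (p₁ − p₂)²
  = (1.960 + 1.282)² · (0.69·0.31 + 0.77·0.23) / (-0.08)²
  = (3.242)² · (0.2139 + 0.1771) / 0.0064
  = 10.5106 · 0.3910 / 0.0064
  = 642.13
Design effect: 2.2 × 642.13 = 1412.69.
Round up → n = 1413 per group.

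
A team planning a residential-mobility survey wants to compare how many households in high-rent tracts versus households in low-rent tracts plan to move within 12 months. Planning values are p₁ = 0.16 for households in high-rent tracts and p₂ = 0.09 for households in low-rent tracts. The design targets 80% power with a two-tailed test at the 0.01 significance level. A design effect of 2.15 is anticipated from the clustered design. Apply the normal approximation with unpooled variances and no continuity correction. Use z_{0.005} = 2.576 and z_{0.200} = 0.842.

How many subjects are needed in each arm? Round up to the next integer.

n = 1109 per group

n = (z_{α/2} + z_β)² · [p₁(1−p₁) + p₂(1−p₂)] / (p₁ − p₂)²
  = (2.576 + 0.842)² · (0.16·0.84 + 0.09·0.91) / (0.07)²
  = (3.418)² · (0.1344 + 0.0819) / 0.0049
  = 11.6827 · 0.2163 / 0.0049
  = 515.71
Design effect: 2.15 × 515.71 = 1108.77.
Round up → n = 1109 per group.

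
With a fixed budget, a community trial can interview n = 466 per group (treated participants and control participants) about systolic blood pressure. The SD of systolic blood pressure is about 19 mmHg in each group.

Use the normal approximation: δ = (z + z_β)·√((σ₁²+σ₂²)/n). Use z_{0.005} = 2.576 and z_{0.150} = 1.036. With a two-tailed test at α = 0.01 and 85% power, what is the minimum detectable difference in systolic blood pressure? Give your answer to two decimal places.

Minimum detectable difference ≈ 4.50 mmHg

δ = (z_{α/2} + z_β) · √((σ₁²+σ₂²)/n)
  = (2.576 + 1.036) · √(722/466)
  = 3.612 · √1.5494
  = 3.612 · 1.2447
  = 4.4960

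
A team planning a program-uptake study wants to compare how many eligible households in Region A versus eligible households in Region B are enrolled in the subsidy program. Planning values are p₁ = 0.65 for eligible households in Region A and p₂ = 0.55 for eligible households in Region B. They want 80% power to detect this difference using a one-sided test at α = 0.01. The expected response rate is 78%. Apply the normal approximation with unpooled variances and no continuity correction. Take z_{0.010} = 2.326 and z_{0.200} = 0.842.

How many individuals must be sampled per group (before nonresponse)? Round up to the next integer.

n = (z_α + z_β)² · [p₁(1−p₁) + p₂(1−p₂)] / (p₁ − p₂)²
  = (2.326 + 0.842)² · (0.65·0.35 + 0.55·0.45) / (0.10)²
  = (3.168)² · (0.2275 + 0.2475) / 0.0100
  = 10.0362 · 0.4750 / 0.0100
  = 476.72
Adjust for 78% response: 476.72 / 0.78 = 611.18.
Round up → n = 612 per group.

n = 612 per group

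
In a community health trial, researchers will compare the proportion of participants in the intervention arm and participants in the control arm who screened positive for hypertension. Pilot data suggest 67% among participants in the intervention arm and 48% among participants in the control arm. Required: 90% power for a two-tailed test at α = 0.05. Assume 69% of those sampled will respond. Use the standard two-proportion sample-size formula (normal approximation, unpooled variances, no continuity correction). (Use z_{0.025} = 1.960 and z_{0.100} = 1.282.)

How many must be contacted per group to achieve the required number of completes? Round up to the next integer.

n = (z_{α/2} + z_β)² · [p₁(1−p₁) + p₂(1−p₂)] / (p₁ − p₂)²
  = (1.960 + 1.282)² · (0.67·0.33 + 0.48·0.52) / (0.19)²
  = (3.242)² · (0.2211 + 0.2496) / 0.0361
  = 10.5106 · 0.4707 / 0.0361
  = 137.04
Adjust for 69% response: 137.04 / 0.69 = 198.62.
Round up → n = 199 per group.

n = 199 per group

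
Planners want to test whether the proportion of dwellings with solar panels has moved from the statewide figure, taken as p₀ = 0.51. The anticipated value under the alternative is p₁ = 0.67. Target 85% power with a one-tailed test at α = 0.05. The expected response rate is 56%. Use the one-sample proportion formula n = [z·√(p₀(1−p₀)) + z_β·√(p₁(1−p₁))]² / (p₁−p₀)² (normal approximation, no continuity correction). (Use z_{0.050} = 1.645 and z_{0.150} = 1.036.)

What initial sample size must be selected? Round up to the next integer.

n = [z_α·√(p₀q₀) + z_β·√(p₁q₁)]² / (p₁ − p₀)²
  = [1.645·√(0.51·0.49) + 1.036·√(0.67·0.33)]² / (0.16)²
  = [1.645·0.4999 + 1.036·0.4702]² / 0.0256
  = [1.3095]² / 0.0256
  = 66.98
Adjust for 56% response: 66.98 / 0.56 = 119.61.
Round up → n = 120.

n = 120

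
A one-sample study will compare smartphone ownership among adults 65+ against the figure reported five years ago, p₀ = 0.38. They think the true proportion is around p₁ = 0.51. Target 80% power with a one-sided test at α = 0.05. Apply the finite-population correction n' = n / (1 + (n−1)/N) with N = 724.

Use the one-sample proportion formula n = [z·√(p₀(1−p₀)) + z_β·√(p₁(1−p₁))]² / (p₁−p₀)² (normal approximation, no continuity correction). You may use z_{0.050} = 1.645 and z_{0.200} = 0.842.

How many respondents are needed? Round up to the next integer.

n = 79

n = [z_α·√(p₀q₀) + z_β·√(p₁q₁)]² / (p₁ − p₀)²
  = [1.645·√(0.38·0.62) + 0.842·√(0.51·0.49)]² / (0.13)²
  = [1.645·0.4854 + 0.842·0.4999]² / 0.0169
  = [1.2194]² / 0.0169
  = 87.98
Finite-population correction (N = 724): 87.98 / (1 + (87.98 − 1)/724) = 78.54.
Round up → n = 79.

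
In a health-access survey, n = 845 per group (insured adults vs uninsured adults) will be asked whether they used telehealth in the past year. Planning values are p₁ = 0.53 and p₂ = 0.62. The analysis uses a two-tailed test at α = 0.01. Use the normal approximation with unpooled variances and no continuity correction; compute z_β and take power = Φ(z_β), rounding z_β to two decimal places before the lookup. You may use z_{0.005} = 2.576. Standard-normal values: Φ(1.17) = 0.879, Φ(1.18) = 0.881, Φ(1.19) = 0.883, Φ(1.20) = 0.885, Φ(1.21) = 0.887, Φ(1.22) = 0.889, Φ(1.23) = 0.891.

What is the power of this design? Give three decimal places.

z_β = |p₁−p₂|·√(n/[p₁q₁+p₂q₂]) − z_{α/2}
    = 0.09 · √(845/0.4847) − 2.576
    = 0.09 · 41.7534 − 2.576
    = 3.7578 − 2.576 = 1.1818 → 1.18
Power = Φ(1.18) = 0.881.

Power ≈ 0.881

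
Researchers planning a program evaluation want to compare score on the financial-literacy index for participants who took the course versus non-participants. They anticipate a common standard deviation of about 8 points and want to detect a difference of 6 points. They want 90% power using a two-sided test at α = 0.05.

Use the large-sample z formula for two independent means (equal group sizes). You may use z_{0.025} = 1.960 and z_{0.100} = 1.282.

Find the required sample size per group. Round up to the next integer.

n = 38 per group

n = (z_{α/2} + z_β)² · (σ₁² + σ₂²) / δ²
  = (1.960 + 1.282)² · (2·8² = 128) / 6²
  = 10.5106 · 128 / 36
  = 37.37
Round up → n = 38 per group.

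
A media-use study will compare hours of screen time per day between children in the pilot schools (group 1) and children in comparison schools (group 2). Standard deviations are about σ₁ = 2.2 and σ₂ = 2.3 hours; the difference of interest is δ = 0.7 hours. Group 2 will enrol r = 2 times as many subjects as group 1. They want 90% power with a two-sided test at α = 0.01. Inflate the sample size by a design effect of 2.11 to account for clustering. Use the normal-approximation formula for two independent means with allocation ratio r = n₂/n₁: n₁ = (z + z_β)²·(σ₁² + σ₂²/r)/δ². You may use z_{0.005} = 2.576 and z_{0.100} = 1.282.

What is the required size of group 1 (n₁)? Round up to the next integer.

n₁ = 480

n₁ = (z_{α/2} + z_β)² · (σ₁² + σ₂²/r) / δ²
   = (2.576 + 1.282)² · (2.2² + 2.3²/2) / 0.7²
   = 14.8842 · (4.84 + 2.645) / 0.49
   = 14.8842 · 7.485 / 0.49
   = 227.36
Design effect: 2.11 × 227.36 = 479.74.
Round up → n₁ = 480; n₂ = r·n₁ = 2 × 480 = 960.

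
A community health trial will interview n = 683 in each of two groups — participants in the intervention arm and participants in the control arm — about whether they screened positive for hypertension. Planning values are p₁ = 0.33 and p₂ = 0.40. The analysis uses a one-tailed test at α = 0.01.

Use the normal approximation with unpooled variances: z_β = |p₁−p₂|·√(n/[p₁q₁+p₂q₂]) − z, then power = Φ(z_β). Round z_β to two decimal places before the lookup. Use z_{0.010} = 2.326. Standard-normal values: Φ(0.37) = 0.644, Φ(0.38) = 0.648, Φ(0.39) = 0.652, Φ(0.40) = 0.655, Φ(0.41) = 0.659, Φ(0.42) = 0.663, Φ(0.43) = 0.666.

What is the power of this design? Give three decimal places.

Power ≈ 0.644

z_β = |p₁−p₂|·√(n/[p₁q₁+p₂q₂]) − z_α
    = 0.07 · √(683/0.4611) − 2.326
    = 0.07 · 38.4869 − 2.326
    = 2.6941 − 2.326 = 0.3681 → 0.37
Power = Φ(0.37) = 0.644.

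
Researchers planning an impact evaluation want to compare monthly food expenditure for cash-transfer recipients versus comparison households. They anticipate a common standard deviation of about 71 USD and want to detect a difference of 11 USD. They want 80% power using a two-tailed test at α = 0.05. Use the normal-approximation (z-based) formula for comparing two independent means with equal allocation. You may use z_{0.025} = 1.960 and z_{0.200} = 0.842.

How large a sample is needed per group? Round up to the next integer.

n = 655 per group

n = (z_{α/2} + z_β)² · (σ₁² + σ₂²) / δ²
  = (1.960 + 0.842)² · (2·71² = 10082) / 11²
  = 7.8512 · 10082 / 121
  = 654.18
Round up → n = 655 per group.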